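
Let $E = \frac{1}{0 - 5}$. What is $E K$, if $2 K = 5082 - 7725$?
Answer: $\frac{2643}{10} \approx 264.3$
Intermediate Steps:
$E = - \frac{1}{5}$ ($E = \frac{1}{-5} = - \frac{1}{5} \approx -0.2$)
$K = - \frac{2643}{2}$ ($K = \frac{5082 - 7725}{2} = \frac{1}{2} \left(-2643\right) = - \frac{2643}{2} \approx -1321.5$)
$E K = \left(- \frac{1}{5}\right) \left(- \frac{2643}{2}\right) = \frac{2643}{10}$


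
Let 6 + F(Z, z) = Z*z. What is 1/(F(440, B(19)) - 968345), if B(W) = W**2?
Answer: -1/809511 ≈ -1.2353e-6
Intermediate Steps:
F(Z, z) = -6 + Z*z
1/(F(440, B(19)) - 968345) = 1/((-6 + 440*19**2) - 968345) = 1/((-6 + 440*361) - 968345) = 1/((-6 + 158840) - 968345) = 1/(158834 - 968345) = 1/(-809511) = -1/809511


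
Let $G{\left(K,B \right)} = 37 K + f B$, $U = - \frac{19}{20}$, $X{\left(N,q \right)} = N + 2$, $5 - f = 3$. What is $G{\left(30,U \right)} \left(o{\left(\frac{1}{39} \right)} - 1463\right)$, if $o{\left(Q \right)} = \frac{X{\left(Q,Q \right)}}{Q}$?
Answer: $- \frac{7668052}{5} \approx -1.5336 \cdot 10^{6}$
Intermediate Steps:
$f = 2$ ($f = 5 - 3 = 2$)
$X{\left(N,q \right)} = 2 + N$
$U = - \frac{19}{20}$ ($U = \left(-19\right) \frac{1}{20} = - \frac{19}{20} \approx -0.95$)
$G{\left(K,B \right)} = 2 B + 37 K$ ($G{\left(K,B \right)} = 37 K + 2 B = 2 B + 37 K$)
$o{\left(Q \right)} = \frac{2 + Q}{Q}$
$G{\left(30,U \right)} \left(o{\left(\frac{1}{39} \right)} - 1463\right) = \left(2 \left(- \frac{19}{20}\right) + 37 \cdot 30\right) \left(\frac{2 + \frac{1}{39}}{\frac{1}{39}} - 1463\right) = \left(- \frac{19}{10} + 1110\right) \left(\frac{1}{\frac{1}{39}} \left(2 + \frac{1}{39}\right) - 1463\right) = \frac{11081 \left(39 \cdot \frac{79}{39} - 1463\right)}{10} = \frac{11081 \left(79 - 1463\right)}{10} = \frac{11081}{10} \left(-1384\right) = - \frac{7668052}{5}$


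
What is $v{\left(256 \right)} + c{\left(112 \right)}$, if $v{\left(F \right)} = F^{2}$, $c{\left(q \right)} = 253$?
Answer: $65789$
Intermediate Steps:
$v{\left(256 \right)} + c{\left(112 \right)} = 256^{2} + 253 = 65536 + 253 = 65789$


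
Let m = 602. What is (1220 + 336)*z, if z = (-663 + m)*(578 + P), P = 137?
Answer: -67864940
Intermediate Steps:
z = -43615 (z = (-663 + 602)*(578 + 137) = -61*715 = -43615)
(1220 + 336)*z = (1220 + 336)*(-43615) = 1556*(-43615) = -67864940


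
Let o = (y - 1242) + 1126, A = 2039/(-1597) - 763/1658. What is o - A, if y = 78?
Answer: -96018215/2647826 ≈ -36.263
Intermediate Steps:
A = -4599173/2647826 (A = 2039*(-1/1597) - 763*1/1658 = -2039/1597 - 763/1658 = -4599173/2647826 ≈ -1.7370)
o = -38 (o = (78 - 1242) + 1126 = -1164 + 1126 = -38)
o - A = -38 - 1*(-4599173/2647826) = -38 + 4599173/2647826 = -96018215/2647826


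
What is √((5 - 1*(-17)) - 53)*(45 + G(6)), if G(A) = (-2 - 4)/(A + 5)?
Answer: 489*I*√31/11 ≈ 247.51*I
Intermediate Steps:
G(A) = -6/(5 + A)
√((5 - 1*(-17)) - 53)*(45 + G(6)) = √((5 - 1*(-17)) - 53)*(45 - 6/(5 + 6)) = √((5 + 17) - 53)*(45 - 6/11) = √(22 - 53)*(45 - 6*1/11) = √(-31)*(45 - 6/11) = (I*√31)*(489/11) = 489*I*√31/11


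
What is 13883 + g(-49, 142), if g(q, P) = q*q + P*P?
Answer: 36448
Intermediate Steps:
g(q, P) = P² + q² (g(q, P) = q² + P² = P² + q²)
13883 + g(-49, 142) = 13883 + (142² + (-49)²) = 13883 + (20164 + 2401) = 13883 + 22565 = 36448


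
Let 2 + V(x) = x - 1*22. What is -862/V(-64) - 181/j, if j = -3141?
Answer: 1361735/138204 ≈ 9.8531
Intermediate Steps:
V(x) = -24 + x (V(x) = -2 + (x - 1*22) = -2 + (x - 22) = -2 + (-22 + x) = -24 + x)
-862/V(-64) - 181/j = -862/(-24 - 64) - 181/(-3141) = -862/(-88) - 181*(-1/3141) = -862*(-1/88) + 181/3141 = 431/44 + 181/3141 = 1361735/138204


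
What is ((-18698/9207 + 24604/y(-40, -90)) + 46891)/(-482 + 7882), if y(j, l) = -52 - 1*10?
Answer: 85610609/13626360 ≈ 6.2827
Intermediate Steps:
y(j, l) = -62 (y(j, l) = -52 - 10 = -62)
((-18698/9207 + 24604/y(-40, -90)) + 46891)/(-482 + 7882) = ((-18698/9207 + 24604/(-62)) + 46891)/(-482 + 7882) = ((-18698*1/9207 + 24604*(-1/62)) + 46891)/7400 = ((-18698/9207 - 12302/31) + 46891)*(1/7400) = (-3672392/9207 + 46891)*(1/7400) = (428053045/9207)*(1/7400) = 85610609/13626360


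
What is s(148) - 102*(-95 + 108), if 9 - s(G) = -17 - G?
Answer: -1152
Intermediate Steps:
s(G) = 26 + G (s(G) = 9 - (-17 - G) = 9 + (17 + G) = 26 + G)
s(148) - 102*(-95 + 108) = (26 + 148) - 102*(-95 + 108) = 174 - 102*13 = 174 - 1*1326 = 174 - 1326 = -1152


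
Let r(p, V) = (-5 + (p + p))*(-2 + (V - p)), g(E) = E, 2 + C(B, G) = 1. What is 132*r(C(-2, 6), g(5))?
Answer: -3696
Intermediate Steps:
C(B, G) = -1 (C(B, G) = -2 + 1 = -1)
r(p, V) = (-5 + 2*p)*(-2 + V - p)
132*r(C(-2, 6), g(5)) = 132*(10 - 1 - 5*5 - 2*(-1)² + 2*5*(-1)) = 132*(10 - 1 - 25 - 2*1 - 10) = 132*(10 - 1 - 25 - 2 - 10) = 132*(-28) = -3696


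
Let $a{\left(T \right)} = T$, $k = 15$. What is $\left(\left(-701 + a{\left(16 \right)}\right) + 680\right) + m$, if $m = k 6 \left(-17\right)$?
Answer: $-1535$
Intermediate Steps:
$m = -1530$ ($m = 15 \cdot 6 \left(-17\right) = 90 \left(-17\right) = -1530$)
$\left(\left(-701 + a{\left(16 \right)}\right) + 680\right) + m = \left(\left(-701 + 16\right) + 680\right) - 1530 = \left(-685 + 680\right) - 1530 = -5 - 1530 = -1535$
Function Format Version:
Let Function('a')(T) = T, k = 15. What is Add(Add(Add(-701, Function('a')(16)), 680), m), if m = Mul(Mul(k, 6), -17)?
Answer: -1535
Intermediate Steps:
m = -1530 (m = Mul(Mul(15, 6), -17) = Mul(90, -17) = -1530)
Add(Add(Add(-701, Function('a')(16)), 680), m) = Add(Add(Add(-701, 16), 680), -1530) = Add(Add(-685, 680), -1530) = Add(-5, -1530) = -1535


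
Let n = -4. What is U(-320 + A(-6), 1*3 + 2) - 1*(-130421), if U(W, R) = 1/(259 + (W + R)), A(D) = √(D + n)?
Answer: 205152205/1573 - I*√10/3146 ≈ 1.3042e+5 - 0.0010052*I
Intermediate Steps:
A(D) = √(-4 + D) (A(D) = √(D - 4) = √(-4 + D))
U(W, R) = 1/(259 + R + W) (U(W, R) = 1/(259 + (R + W)) = 1/(259 + R + W))
U(-320 + A(-6), 1*3 + 2) - 1*(-130421) = 1/(259 + (1*3 + 2) + (-320 + √(-4 - 6))) - 1*(-130421) = 1/(259 + (3 + 2) + (-320 + √(-10))) + 130421 = 1/(259 + 5 + (-320 + I*√10)) + 130421 = 1/(-56 + I*√10) + 130421 = 130421 + 1/(-56 + I*√10)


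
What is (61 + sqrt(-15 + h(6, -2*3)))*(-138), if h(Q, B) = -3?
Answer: -8418 - 414*I*sqrt(2) ≈ -8418.0 - 585.48*I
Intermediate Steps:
(61 + sqrt(-15 + h(6, -2*3)))*(-138) = (61 + sqrt(-15 - 3))*(-138) = (61 + sqrt(-18))*(-138) = (61 + 3*I*sqrt(2))*(-138) = -8418 - 414*I*sqrt(2)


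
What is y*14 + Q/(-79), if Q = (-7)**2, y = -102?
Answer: -112861/79 ≈ -1428.6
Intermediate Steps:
Q = 49
y*14 + Q/(-79) = -102*14 + 49/(-79) = -1428 + 49*(-1/79) = -1428 - 49/79 = -112861/79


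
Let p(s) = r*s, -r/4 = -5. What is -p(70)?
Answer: -1400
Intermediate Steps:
r = 20 (r = -4*(-5) = 20)
p(s) = 20*s
-p(70) = -20*70 = -1*1400 = -1400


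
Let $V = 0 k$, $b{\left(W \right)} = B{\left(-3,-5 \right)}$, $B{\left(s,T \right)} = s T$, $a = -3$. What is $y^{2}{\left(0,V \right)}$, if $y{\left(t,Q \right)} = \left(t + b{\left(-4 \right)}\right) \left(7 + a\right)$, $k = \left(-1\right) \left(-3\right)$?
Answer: $3600$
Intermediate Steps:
$k = 3$
$B{\left(s,T \right)} = T s$
$b{\left(W \right)} = 15$ ($b{\left(W \right)} = \left(-5\right) \left(-3\right) = 15$)
$V = 0$ ($V = 0 \cdot 3 = 0$)
$y{\left(t,Q \right)} = 60 + 4 t$ ($y{\left(t,Q \right)} = \left(t + 15\right) \left(7 - 3\right) = \left(15 + t\right) 4 = 60 + 4 t$)
$y^{2}{\left(0,V \right)} = \left(60 + 4 \cdot 0\right)^{2} = \left(60 + 0\right)^{2} = 60^{2} = 3600$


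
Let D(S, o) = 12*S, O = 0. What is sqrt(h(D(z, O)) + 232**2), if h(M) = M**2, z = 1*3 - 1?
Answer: 40*sqrt(34) ≈ 233.24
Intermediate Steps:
z = 2 (z = 3 - 1 = 2)
sqrt(h(D(z, O)) + 232**2) = sqrt((12*2)**2 + 232**2) = sqrt(24**2 + 53824) = sqrt(576 + 53824) = sqrt(54400) = 40*sqrt(34)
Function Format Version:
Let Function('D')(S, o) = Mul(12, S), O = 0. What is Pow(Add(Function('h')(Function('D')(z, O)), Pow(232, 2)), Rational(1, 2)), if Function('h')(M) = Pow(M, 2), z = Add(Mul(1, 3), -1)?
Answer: Mul(40, Pow(34, Rational(1, 2))) ≈ 233.24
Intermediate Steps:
z = 2 (z = Add(3, -1) = 2)
Pow(Add(Function('h')(Function('D')(z, O)), Pow(232, 2)), Rational(1, 2)) = Pow(Add(Pow(Mul(12, 2), 2), Pow(232, 2)), Rational(1, 2)) = Pow(Add(Pow(24, 2), 53824), Rational(1, 2)) = Pow(Add(576, 53824), Rational(1, 2)) = Pow(54400, Rational(1, 2)) = Mul(40, Pow(34, Rational(1, 2)))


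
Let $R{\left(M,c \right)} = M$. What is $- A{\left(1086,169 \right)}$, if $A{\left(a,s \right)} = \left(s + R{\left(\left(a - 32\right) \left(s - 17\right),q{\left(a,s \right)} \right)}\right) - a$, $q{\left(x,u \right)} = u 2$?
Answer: $-159291$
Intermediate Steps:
$q{\left(x,u \right)} = 2 u$
$A{\left(a,s \right)} = s - a + \left(-32 + a\right) \left(-17 + s\right)$ ($A{\left(a,s \right)} = \left(s + \left(a - 32\right) \left(s - 17\right)\right) - a = \left(s + \left(-32 + a\right) \left(-17 + s\right)\right) - a = s - a + \left(-32 + a\right) \left(-17 + s\right)$)
$- A{\left(1086,169 \right)} = - (544 - 5239 - 19548 + 1086 \cdot 169) = - (544 - 5239 - 19548 + 183534) = \left(-1\right) 159291 = -159291$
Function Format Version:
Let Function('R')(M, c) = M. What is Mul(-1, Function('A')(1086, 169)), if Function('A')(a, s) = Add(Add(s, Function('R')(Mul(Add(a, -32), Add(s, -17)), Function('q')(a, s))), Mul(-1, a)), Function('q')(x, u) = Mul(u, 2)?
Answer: -159291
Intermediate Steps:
Function('q')(x, u) = Mul(2, u)
Function('A')(a, s) = Add(s, Mul(-1, a), Mul(Add(-32, a), Add(-17, s))) (Function('A')(a, s) = Add(Add(s, Mul(Add(a, -32), Add(s, -17))), Mul(-1, a)) = Add(Add(s, Mul(Add(-32, a), Add(-17, s))), Mul(-1, a)) = Add(s, Mul(-1, a), Mul(Add(-32, a), Add(-17, s))))
Mul(-1, Function('A')(1086, 169)) = Mul(-1, Add(544, Mul(-31, 169), Mul(-18, 1086), Mul(1086, 169))) = Mul(-1, Add(544, -5239, -19548, 183534)) = Mul(-1, 159291) = -159291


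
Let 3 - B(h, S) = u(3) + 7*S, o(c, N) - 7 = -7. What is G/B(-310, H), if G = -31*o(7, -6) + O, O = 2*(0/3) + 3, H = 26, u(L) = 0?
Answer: -3/179 ≈ -0.016760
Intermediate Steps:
o(c, N) = 0 (o(c, N) = 7 - 7 = 0)
B(h, S) = 3 - 7*S (B(h, S) = 3 - (0 + 7*S) = 3 - 7*S)
O = 3 (O = 2*(0*(⅓)) + 3 = 2*0 + 3 = 0 + 3 = 3)
G = 3 (G = -31*0 + 3 = 0 + 3 = 3)
G/B(-310, H) = 3/(3 - 7*26) = 3/(3 - 182) = 3/(-179) = 3*(-1/179) = -3/179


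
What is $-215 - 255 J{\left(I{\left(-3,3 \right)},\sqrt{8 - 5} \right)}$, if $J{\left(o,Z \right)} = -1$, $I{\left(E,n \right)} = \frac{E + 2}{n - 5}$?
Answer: $40$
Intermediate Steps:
$I{\left(E,n \right)} = \frac{2 + E}{-5 + n}$
$-215 - 255 J{\left(I{\left(-3,3 \right)},\sqrt{8 - 5} \right)} = -215 - -255 = -215 + 255 = 40$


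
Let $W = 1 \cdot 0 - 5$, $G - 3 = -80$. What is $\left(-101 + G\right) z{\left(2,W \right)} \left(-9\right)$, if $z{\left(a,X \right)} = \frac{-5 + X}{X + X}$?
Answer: $1602$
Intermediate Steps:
$G = -77$ ($G = 3 - 80 = -77$)
$W = -5$ ($W = 0 - 5 = -5$)
$z{\left(a,X \right)} = \frac{-5 + X}{2 X}$
$\left(-101 + G\right) z{\left(2,W \right)} \left(-9\right) = \left(-101 - 77\right) \frac{-5 - 5}{2 \left(-5\right)} \left(-9\right) = - 178 \cdot \frac{1}{2} \left(- \frac{1}{5}\right) \left(-10\right) \left(-9\right) = - 178 \cdot 1 \left(-9\right) = \left(-178\right) \left(-9\right) = 1602$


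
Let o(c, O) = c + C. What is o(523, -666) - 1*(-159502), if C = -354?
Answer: 159671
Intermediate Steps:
o(c, O) = -354 + c (o(c, O) = c - 354 = -354 + c)
o(523, -666) - 1*(-159502) = (-354 + 523) - 1*(-159502) = 169 + 159502 = 159671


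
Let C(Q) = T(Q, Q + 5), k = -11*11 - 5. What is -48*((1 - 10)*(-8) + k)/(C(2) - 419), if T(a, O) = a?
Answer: -864/139 ≈ -6.2158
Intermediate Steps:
k = -126 (k = -121 - 5 = -126)
C(Q) = Q
-48*((1 - 10)*(-8) + k)/(C(2) - 419) = -48*((1 - 10)*(-8) - 126)/(2 - 419) = -48*(-9*(-8) - 126)/(-417) = -48*(72 - 126)*(-1)/417 = -(-2592)*(-1)/417 = -48*18/139 = -864/139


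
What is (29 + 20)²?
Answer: 2401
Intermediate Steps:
(29 + 20)² = 49² = 2401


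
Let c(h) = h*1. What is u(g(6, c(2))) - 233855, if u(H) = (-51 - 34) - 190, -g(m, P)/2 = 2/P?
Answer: -234130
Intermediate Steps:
c(h) = h
g(m, P) = -4/P
u(H) = -275 (u(H) = -85 - 190 = -275)
u(g(6, c(2))) - 233855 = -275 - 233855 = -234130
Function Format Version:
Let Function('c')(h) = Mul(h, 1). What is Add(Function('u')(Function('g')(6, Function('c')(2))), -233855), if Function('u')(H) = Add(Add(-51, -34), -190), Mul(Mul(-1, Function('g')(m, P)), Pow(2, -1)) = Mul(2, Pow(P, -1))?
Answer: -234130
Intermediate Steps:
Function('c')(h) = h
Function('g')(m, P) = Mul(-4, Pow(P, -1)) (Function('g')(m, P) = Mul(-2, Mul(2, Pow(P, -1))) = Mul(-4, Pow(P, -1)))
Function('u')(H) = -275 (Function('u')(H) = Add(-85, -190) = -275)
Add(Function('u')(Function('g')(6, Function('c')(2))), -233855) = Add(-275, -233855) = -234130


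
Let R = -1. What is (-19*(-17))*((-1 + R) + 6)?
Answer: 1292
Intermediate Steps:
(-19*(-17))*((-1 + R) + 6) = (-19*(-17))*((-1 - 1) + 6) = 323*(-2 + 6) = 323*4 = 1292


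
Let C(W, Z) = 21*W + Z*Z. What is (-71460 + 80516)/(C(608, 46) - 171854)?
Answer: -4528/78485 ≈ -0.057693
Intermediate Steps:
C(W, Z) = Z² + 21*W (C(W, Z) = 21*W + Z² = Z² + 21*W)
(-71460 + 80516)/(C(608, 46) - 171854) = (-71460 + 80516)/((46² + 21*608) - 171854) = 9056/((2116 + 12768) - 171854) = 9056/(14884 - 171854) = 9056/(-156970) = 9056*(-1/156970) = -4528/78485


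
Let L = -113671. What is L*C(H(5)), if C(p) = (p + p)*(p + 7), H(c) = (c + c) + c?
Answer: -75022860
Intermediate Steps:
H(c) = 3*c (H(c) = 2*c + c = 3*c)
C(p) = 2*p*(7 + p) (C(p) = (2*p)*(7 + p) = 2*p*(7 + p))
L*C(H(5)) = -227342*3*5*(7 + 3*5) = -227342*15*(7 + 15) = -227342*15*22 = -113671*660 = -75022860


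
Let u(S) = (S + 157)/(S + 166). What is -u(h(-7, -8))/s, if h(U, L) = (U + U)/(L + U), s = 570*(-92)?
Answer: 103/5709120 ≈ 1.8041e-5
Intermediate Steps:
s = -52440
h(U, L) = 2*U/(L + U) (h(U, L) = (2*U)/(L + U) = 2*U/(L + U))
u(S) = (157 + S)/(166 + S)
-u(h(-7, -8))/s = -(157 + 2*(-7)/(-8 - 7))/(166 + 2*(-7)/(-8 - 7))/(-52440) = -(157 + 2*(-7)/(-15))/(166 + 2*(-7)/(-15))*(-1)/52440 = -(157 + 2*(-7)*(-1/15))/(166 + 2*(-7)*(-1/15))*(-1)/52440 = -(157 + 14/15)/(166 + 14/15)*(-1)/52440 = -(2369/15)/(2504/15)*(-1)/52440 = -(15/2504)*(2369/15)*(-1)/52440 = -2369*(-1)/(2504*52440) = -1*(-103/5709120) = 103/5709120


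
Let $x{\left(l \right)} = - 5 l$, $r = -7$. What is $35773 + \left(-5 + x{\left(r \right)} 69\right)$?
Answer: $38183$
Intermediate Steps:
$35773 + \left(-5 + x{\left(r \right)} 69\right) = 35773 - \left(5 - \left(-5\right) \left(-7\right) 69\right) = 35773 + \left(-5 + 35 \cdot 69\right) = 35773 + \left(-5 + 2415\right) = 35773 + 2410 = 38183$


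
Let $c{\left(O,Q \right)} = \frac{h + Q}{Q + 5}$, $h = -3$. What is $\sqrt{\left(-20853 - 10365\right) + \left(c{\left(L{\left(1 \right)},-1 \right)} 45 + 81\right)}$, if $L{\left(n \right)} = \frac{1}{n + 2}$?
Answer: $i \sqrt{31182} \approx 176.58 i$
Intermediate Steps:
$L{\left(n \right)} = \frac{1}{2 + n}$
$c{\left(O,Q \right)} = \frac{-3 + Q}{5 + Q}$ ($c{\left(O,Q \right)} = \frac{-3 + Q}{Q + 5} = \frac{-3 + Q}{5 + Q}$)
$\sqrt{\left(-20853 - 10365\right) + \left(c{\left(L{\left(1 \right)},-1 \right)} 45 + 81\right)} = \sqrt{\left(-20853 - 10365\right) + \left(\frac{-3 - 1}{5 - 1} \cdot 45 + 81\right)} = \sqrt{-31218 + \left(\frac{1}{4} \left(-4\right) 45 + 81\right)} = \sqrt{-31218 + \left(\left(-1\right) 45 + 81\right)} = \sqrt{-31218 + \left(-45 + 81\right)} = \sqrt{-31218 + 36} = \sqrt{-31182} = i \sqrt{31182}$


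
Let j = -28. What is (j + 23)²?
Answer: 25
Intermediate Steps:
(j + 23)² = (-28 + 23)² = (-5)² = 25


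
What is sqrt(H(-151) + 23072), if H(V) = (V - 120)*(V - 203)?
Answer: sqrt(119006) ≈ 344.97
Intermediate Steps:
H(V) = (-203 + V)*(-120 + V) (H(V) = (-120 + V)*(-203 + V) = (-203 + V)*(-120 + V))
sqrt(H(-151) + 23072) = sqrt((24360 + (-151)**2 - 323*(-151)) + 23072) = sqrt((24360 + 22801 + 48773) + 23072) = sqrt(95934 + 23072) = sqrt(119006)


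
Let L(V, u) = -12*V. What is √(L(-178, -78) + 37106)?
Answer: √39242 ≈ 198.10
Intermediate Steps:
√(L(-178, -78) + 37106) = √(-12*(-178) + 37106) = √(2136 + 37106) = √39242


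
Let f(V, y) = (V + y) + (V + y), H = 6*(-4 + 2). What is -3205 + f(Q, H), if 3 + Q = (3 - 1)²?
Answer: -3227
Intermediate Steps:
Q = 1 (Q = -3 + (3 - 1)² = -3 + 2² = -3 + 4 = 1)
H = -12 (H = 6*(-2) = -12)
f(V, y) = 2*V + 2*y
-3205 + f(Q, H) = -3205 + (2*1 + 2*(-12)) = -3205 + (2 - 24) = -3205 - 22 = -3227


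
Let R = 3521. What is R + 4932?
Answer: 8453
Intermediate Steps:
R + 4932 = 3521 + 4932 = 8453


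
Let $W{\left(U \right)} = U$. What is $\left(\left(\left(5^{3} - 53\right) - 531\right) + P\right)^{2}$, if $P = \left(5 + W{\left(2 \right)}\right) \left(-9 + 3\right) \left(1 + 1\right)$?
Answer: $294849$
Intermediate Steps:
$P = -84$ ($P = \left(5 + 2\right) \left(-9 + 3\right) \left(1 + 1\right) = 7 \left(\left(-6\right) 2\right) = 7 \left(-12\right) = -84$)
$\left(\left(\left(5^{3} - 53\right) - 531\right) + P\right)^{2} = \left(\left(\left(5^{3} - 53\right) - 531\right) - 84\right)^{2} = \left(\left(\left(125 - 53\right) - 531\right) - 84\right)^{2} = \left(\left(72 - 531\right) - 84\right)^{2} = \left(-459 - 84\right)^{2} = \left(-543\right)^{2} = 294849$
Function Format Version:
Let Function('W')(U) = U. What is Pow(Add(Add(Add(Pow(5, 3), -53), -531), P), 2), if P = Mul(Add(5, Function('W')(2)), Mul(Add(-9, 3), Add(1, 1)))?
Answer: 294849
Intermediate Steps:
P = -84 (P = Mul(Add(5, 2), Mul(Add(-9, 3), Add(1, 1))) = Mul(7, Mul(-6, 2)) = Mul(7, -12) = -84)
Pow(Add(Add(Add(Pow(5, 3), -53), -531), P), 2) = Pow(Add(Add(Add(Pow(5, 3), -53), -531), -84), 2) = Pow(Add(Add(Add(125, -53), -531), -84), 2) = Pow(Add(Add(72, -531), -84), 2) = Pow(Add(-459, -84), 2) = Pow(-543, 2) = 294849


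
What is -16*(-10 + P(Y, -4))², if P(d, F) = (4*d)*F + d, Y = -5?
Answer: -67600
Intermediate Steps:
P(d, F) = d + 4*F*d (P(d, F) = 4*F*d + d = d + 4*F*d)
-16*(-10 + P(Y, -4))² = -16*(-10 - 5*(1 + 4*(-4)))² = -16*(-10 - 5*(1 - 16))² = -16*(-10 - 5*(-15))² = -16*(-10 + 75)² = -16*65² = -16*4225 = -67600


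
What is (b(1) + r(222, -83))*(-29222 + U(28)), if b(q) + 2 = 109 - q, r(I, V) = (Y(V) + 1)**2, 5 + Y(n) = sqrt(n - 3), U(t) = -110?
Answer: -1055952 + 234656*I*sqrt(86) ≈ -1.056e+6 + 2.1761e+6*I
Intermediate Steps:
Y(n) = -5 + sqrt(-3 + n) (Y(n) = -5 + sqrt(n - 3) = -5 + sqrt(-3 + n))
r(I, V) = (-4 + sqrt(-3 + V))**2 (r(I, V) = ((-5 + sqrt(-3 + V)) + 1)**2 = (-4 + sqrt(-3 + V))**2)
b(q) = 107 - q (b(q) = -2 + (109 - q) = 107 - q)
(b(1) + r(222, -83))*(-29222 + U(28)) = ((107 - 1*1) + (-4 + sqrt(-3 - 83))**2)*(-29222 - 110) = ((107 - 1) + (-4 + sqrt(-86))**2)*(-29332) = (106 + (-4 + I*sqrt(86))**2)*(-29332) = -3109192 - 29332*(-4 + I*sqrt(86))**2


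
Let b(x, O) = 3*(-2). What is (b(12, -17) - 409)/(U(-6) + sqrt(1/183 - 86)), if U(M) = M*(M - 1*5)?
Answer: -1002474/162577 + 83*I*sqrt(2879871)/162577 ≈ -6.1661 + 0.86637*I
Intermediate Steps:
b(x, O) = -6
U(M) = M*(-5 + M) (U(M) = M*(M - 5) = M*(-5 + M))
(b(12, -17) - 409)/(U(-6) + sqrt(1/183 - 86)) = (-6 - 409)/(-6*(-5 - 6) + sqrt(1/183 - 86)) = -415/(-6*(-11) + sqrt(1/183 - 86)) = -415/(66 + sqrt(-15737/183)) = -415/(66 + I*sqrt(2879871)/183)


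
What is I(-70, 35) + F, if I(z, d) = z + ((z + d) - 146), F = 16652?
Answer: 16401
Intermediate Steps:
I(z, d) = -146 + d + 2*z (I(z, d) = z + ((d + z) - 146) = z + (-146 + d + z) = -146 + d + 2*z)
I(-70, 35) + F = (-146 + 35 + 2*(-70)) + 16652 = (-146 + 35 - 140) + 16652 = -251 + 16652 = 16401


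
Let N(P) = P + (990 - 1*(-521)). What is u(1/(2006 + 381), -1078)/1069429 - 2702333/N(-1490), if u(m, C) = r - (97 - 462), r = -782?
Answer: -2889953286614/22458009 ≈ -1.2868e+5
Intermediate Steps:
N(P) = 1511 + P (N(P) = P + (990 + 521) = P + 1511 = 1511 + P)
u(m, C) = -417 (u(m, C) = -782 - (97 - 462) = -782 - 1*(-365) = -782 + 365 = -417)
u(1/(2006 + 381), -1078)/1069429 - 2702333/N(-1490) = -417/1069429 - 2702333/(1511 - 1490) = -417*1/1069429 - 2702333/21 = -417/1069429 - 2702333*1/21 = -417/1069429 - 2702333/21 = -2889953286614/22458009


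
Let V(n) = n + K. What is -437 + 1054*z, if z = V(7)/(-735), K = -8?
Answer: -320141/735 ≈ -435.57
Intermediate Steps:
V(n) = -8 + n (V(n) = n - 8 = -8 + n)
z = 1/735 (z = (-8 + 7)/(-735) = -1*(-1/735) = 1/735 ≈ 0.0013605)
-437 + 1054*z = -437 + 1054*(1/735) = -437 + 1054/735 = -320141/735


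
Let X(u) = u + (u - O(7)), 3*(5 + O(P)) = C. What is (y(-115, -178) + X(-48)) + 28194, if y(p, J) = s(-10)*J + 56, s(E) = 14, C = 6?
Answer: 25665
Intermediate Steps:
O(P) = -3 (O(P) = -5 + (1/3)*6 = -5 + 2 = -3)
y(p, J) = 56 + 14*J (y(p, J) = 14*J + 56 = 56 + 14*J)
X(u) = 3 + 2*u (X(u) = u + (u - 1*(-3)) = u + (u + 3) = u + (3 + u) = 3 + 2*u)
(y(-115, -178) + X(-48)) + 28194 = ((56 + 14*(-178)) + (3 + 2*(-48))) + 28194 = ((56 - 2492) + (3 - 96)) + 28194 = (-2436 - 93) + 28194 = -2529 + 28194 = 25665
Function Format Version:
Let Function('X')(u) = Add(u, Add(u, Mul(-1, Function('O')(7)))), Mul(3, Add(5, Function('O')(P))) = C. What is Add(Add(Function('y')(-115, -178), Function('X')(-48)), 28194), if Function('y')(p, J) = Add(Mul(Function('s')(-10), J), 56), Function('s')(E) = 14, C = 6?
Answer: 25665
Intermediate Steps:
Function('O')(P) = -3 (Function('O')(P) = Add(-5, Mul(Rational(1, 3), 6)) = Add(-5, 2) = -3)
Function('y')(p, J) = Add(56, Mul(14, J)) (Function('y')(p, J) = Add(Mul(14, J), 56) = Add(56, Mul(14, J)))
Function('X')(u) = Add(3, Mul(2, u)) (Function('X')(u) = Add(u, Add(u, Mul(-1, -3))) = Add(u, Add(u, 3)) = Add(u, Add(3, u)) = Add(3, Mul(2, u)))
Add(Add(Function('y')(-115, -178), Function('X')(-48)), 28194) = Add(Add(Add(56, Mul(14, -178)), Add(3, Mul(2, -48))), 28194) = Add(Add(Add(56, -2492), Add(3, -96)), 28194) = Add(Add(-2436, -93), 28194) = Add(-2529, 28194) = 25665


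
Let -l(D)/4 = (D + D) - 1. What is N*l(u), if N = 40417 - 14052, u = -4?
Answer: 949140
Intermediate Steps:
N = 26365
l(D) = 4 - 8*D (l(D) = -4*((D + D) - 1) = -4*(2*D - 1) = -4*(-1 + 2*D) = 4 - 8*D)
N*l(u) = 26365*(4 - 8*(-4)) = 26365*(4 + 32) = 26365*36 = 949140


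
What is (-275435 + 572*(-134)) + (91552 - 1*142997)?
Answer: -403528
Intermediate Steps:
(-275435 + 572*(-134)) + (91552 - 1*142997) = (-275435 - 76648) + (91552 - 142997) = -352083 - 51445 = -403528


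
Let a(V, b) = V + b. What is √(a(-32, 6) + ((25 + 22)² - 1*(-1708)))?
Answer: √3891 ≈ 62.378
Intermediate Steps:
√(a(-32, 6) + ((25 + 22)² - 1*(-1708))) = √((-32 + 6) + ((25 + 22)² - 1*(-1708))) = √(-26 + (47² + 1708)) = √(-26 + (2209 + 1708)) = √(-26 + 3917) = √3891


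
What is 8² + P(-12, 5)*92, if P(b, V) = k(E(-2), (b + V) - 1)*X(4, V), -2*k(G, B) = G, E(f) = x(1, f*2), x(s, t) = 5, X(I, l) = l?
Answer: -1086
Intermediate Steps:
E(f) = 5
k(G, B) = -G/2
P(b, V) = -5*V/2 (P(b, V) = (-½*5)*V = -5*V/2)
8² + P(-12, 5)*92 = 8² - 5/2*5*92 = 64 - 25/2*92 = 64 - 1150 = -1086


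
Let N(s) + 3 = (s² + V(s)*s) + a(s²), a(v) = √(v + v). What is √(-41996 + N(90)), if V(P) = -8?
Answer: √(-34619 + 90*√2) ≈ 185.72*I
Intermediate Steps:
a(v) = √2*√v (a(v) = √(2*v) = √2*√v)
N(s) = -3 + s² - 8*s + √2*√(s²) (N(s) = -3 + ((s² - 8*s) + √2*√(s²)) = -3 + (s² - 8*s + √2*√(s²)) = -3 + s² - 8*s + √2*√(s²))
√(-41996 + N(90)) = √(-41996 + (-3 + 90² - 8*90 + √2*√(90²))) = √(-41996 + (-3 + 8100 - 720 + √2*√8100)) = √(-41996 + (-3 + 8100 - 720 + √2*90)) = √(-41996 + (-3 + 8100 - 720 + 90*√2)) = √(-41996 + (7377 + 90*√2)) = √(-34619 + 90*√2)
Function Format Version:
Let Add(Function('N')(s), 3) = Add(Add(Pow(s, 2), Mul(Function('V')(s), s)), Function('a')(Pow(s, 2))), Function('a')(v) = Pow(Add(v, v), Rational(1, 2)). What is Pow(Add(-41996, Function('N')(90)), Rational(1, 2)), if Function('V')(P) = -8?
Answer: Pow(Add(-34619, Mul(90, Pow(2, Rational(1, 2)))), Rational(1, 2)) ≈ Mul(185.72, I)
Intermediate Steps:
Function('a')(v) = Mul(Pow(2, Rational(1, 2)), Pow(v, Rational(1, 2))) (Function('a')(v) = Pow(Mul(2, v), Rational(1, 2)) = Mul(Pow(2, Rational(1, 2)), Pow(v, Rational(1, 2))))
Function('N')(s) = Add(-3, Pow(s, 2), Mul(-8, s), Mul(Pow(2, Rational(1, 2)), Pow(Pow(s, 2), Rational(1, 2)))) (Function('N')(s) = Add(-3, Add(Add(Pow(s, 2), Mul(-8, s)), Mul(Pow(2, Rational(1, 2)), Pow(Pow(s, 2), Rational(1, 2))))) = Add(-3, Add(Pow(s, 2), Mul(-8, s), Mul(Pow(2, Rational(1, 2)), Pow(Pow(s, 2), Rational(1, 2))))) = Add(-3, Pow(s, 2), Mul(-8, s), Mul(Pow(2, Rational(1, 2)), Pow(Pow(s, 2), Rational(1, 2)))))
Pow(Add(-41996, Function('N')(90)), Rational(1, 2)) = Pow(Add(-41996, Add(-3, Pow(90, 2), Mul(-8, 90), Mul(Pow(2, Rational(1, 2)), Pow(Pow(90, 2), Rational(1, 2))))), Rational(1, 2)) = Pow(Add(-41996, Add(-3, 8100, -720, Mul(Pow(2, Rational(1, 2)), Pow(8100, Rational(1, 2))))), Rational(1, 2)) = Pow(Add(-41996, Add(-3, 8100, -720, Mul(Pow(2, Rational(1, 2)), 90))), Rational(1, 2)) = Pow(Add(-41996, Add(-3, 8100, -720, Mul(90, Pow(2, Rational(1, 2))))), Rational(1, 2)) = Pow(Add(-41996, Add(7377, Mul(90, Pow(2, Rational(1, 2))))), Rational(1, 2)) = Pow(Add(-34619, Mul(90, Pow(2, Rational(1, 2)))), Rational(1, 2))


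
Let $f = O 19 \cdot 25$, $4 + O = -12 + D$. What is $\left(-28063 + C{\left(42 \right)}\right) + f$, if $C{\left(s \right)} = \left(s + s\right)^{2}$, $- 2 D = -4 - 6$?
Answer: $-26232$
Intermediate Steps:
$D = 5$ ($D = - \frac{-4 - 6}{2} = \left(- \frac{1}{2}\right) \left(-10\right) = 5$)
$O = -11$ ($O = -4 + \left(-12 + 5\right) = -4 - 7 = -11$)
$C{\left(s \right)} = 4 s^{2}$ ($C{\left(s \right)} = \left(2 s\right)^{2} = 4 s^{2}$)
$f = -5225$ ($f = \left(-11\right) 19 \cdot 25 = \left(-209\right) 25 = -5225$)
$\left(-28063 + C{\left(42 \right)}\right) + f = \left(-28063 + 4 \cdot 42^{2}\right) - 5225 = \left(-28063 + 4 \cdot 1764\right) - 5225 = \left(-28063 + 7056\right) - 5225 = -21007 - 5225 = -26232$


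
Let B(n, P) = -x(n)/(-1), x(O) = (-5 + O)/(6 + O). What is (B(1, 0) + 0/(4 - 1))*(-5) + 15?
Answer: 125/7 ≈ 17.857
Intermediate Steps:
x(O) = (-5 + O)/(6 + O)
B(n, P) = (-5 + n)/(6 + n) (B(n, P) = -(-5 + n)/(6 + n)/(-1) = -(-5 + n)/(6 + n)*(-1) = (-5 + n)/(6 + n))
(B(1, 0) + 0/(4 - 1))*(-5) + 15 = ((-5 + 1)/(6 + 1) + 0/(4 - 1))*(-5) + 15 = (-4/7 + 0/3)*(-5) + 15 = ((⅐)*(-4) + 0*(⅓))*(-5) + 15 = (-4/7 + 0)*(-5) + 15 = -4/7*(-5) + 15 = 20/7 + 15 = 125/7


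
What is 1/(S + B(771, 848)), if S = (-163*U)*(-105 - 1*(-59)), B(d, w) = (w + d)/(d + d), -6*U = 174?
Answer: -1542/335293945 ≈ -4.5990e-6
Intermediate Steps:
U = -29 (U = -⅙*174 = -29)
B(d, w) = (d + w)/(2*d) (B(d, w) = (d + w)/((2*d)) = (d + w)*(1/(2*d)) = (d + w)/(2*d))
S = -217442 (S = (-163*(-29))*(-105 - 1*(-59)) = 4727*(-105 + 59) = 4727*(-46) = -217442)
1/(S + B(771, 848)) = 1/(-217442 + (½)*(771 + 848)/771) = 1/(-217442 + (½)*(1/771)*1619) = 1/(-217442 + 1619/1542) = 1/(-335293945/1542) = -1542/335293945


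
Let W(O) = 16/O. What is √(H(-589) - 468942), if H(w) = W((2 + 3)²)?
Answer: I*√11723534/5 ≈ 684.79*I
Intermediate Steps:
H(w) = 16/25 (H(w) = 16/((2 + 3)²) = 16/(5²) = 16/25)
√(H(-589) - 468942) = √(16/25 - 468942) = √(-11723534/25) = I*√11723534/5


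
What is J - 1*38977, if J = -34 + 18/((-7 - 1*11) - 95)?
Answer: -4408261/113 ≈ -39011.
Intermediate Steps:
J = -3860/113 (J = -34 + 18/((-7 - 11) - 95) = -34 + 18/(-18 - 95) = -34 + 18/(-113) = -34 + 18*(-1/113) = -34 - 18/113 = -3860/113 ≈ -34.159)
J - 1*38977 = -3860/113 - 1*38977 = -3860/113 - 38977 = -4408261/113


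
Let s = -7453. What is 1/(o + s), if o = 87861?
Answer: 1/80408 ≈ 1.2437e-5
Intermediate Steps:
1/(o + s) = 1/(87861 - 7453) = 1/80408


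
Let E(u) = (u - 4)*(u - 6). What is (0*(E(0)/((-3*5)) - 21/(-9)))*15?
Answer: 0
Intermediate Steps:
E(u) = (-6 + u)*(-4 + u) (E(u) = (-4 + u)*(-6 + u) = (-6 + u)*(-4 + u))
(0*(E(0)/((-3*5)) - 21/(-9)))*15 = (0*((24 + 0² - 10*0)/((-3*5)) - 21/(-9)))*15 = (0*((24 + 0 + 0)/(-15) - 21*(-⅑)))*15 = (0*(24*(-1/15) + 7/3))*15 = (0*(-8/5 + 7/3))*15 = (0*(11/15))*15 = 0*15 = 0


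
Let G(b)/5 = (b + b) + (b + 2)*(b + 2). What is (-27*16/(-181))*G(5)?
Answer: 127440/181 ≈ 704.09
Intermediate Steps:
G(b) = 5*(2 + b)² + 10*b (G(b) = 5*((b + b) + (b + 2)*(b + 2)) = 5*(2*b + (2 + b)*(2 + b)) = 5*(2*b + (2 + b)²) = 5*((2 + b)² + 2*b) = 5*(2 + b)² + 10*b)
(-27*16/(-181))*G(5) = (-27*16/(-181))*(5*(2 + 5)² + 10*5) = (-432*(-1/181))*(5*7² + 50) = 432*(5*49 + 50)/181 = 432*(245 + 50)/181 = (432/181)*295 = 127440/181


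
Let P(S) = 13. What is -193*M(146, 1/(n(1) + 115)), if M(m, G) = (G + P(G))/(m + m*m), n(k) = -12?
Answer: -129310/1105293 ≈ -0.11699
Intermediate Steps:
M(m, G) = (13 + G)/(m + m²) (M(m, G) = (G + 13)/(m + m*m) = (13 + G)/(m + m²))
-193*M(146, 1/(n(1) + 115)) = -193*(13 + 1/(-12 + 115))/(146*(1 + 146)) = -193*(13 + 1/103)/(146*147) = -193*1340/(146*147*103) = -193*670/1105293 = -129310/1105293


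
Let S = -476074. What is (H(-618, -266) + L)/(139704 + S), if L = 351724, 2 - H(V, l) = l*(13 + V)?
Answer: -95398/168185 ≈ -0.56722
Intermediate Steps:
H(V, l) = 2 - l*(13 + V)
(H(-618, -266) + L)/(139704 + S) = ((2 - 13*(-266) - 1*(-618)*(-266)) + 351724)/(139704 - 476074) = ((2 + 3458 - 164388) + 351724)/(-336370) = (-160928 + 351724)*(-1/336370) = 190796*(-1/336370) = -95398/168185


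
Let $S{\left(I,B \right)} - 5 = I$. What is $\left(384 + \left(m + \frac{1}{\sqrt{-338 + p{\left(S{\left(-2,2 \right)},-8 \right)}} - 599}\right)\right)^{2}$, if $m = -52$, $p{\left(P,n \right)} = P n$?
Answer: $\frac{132047688 \sqrt{362} + 39508182601 i}{1198 \sqrt{362} + 358439 i} \approx 1.1022 \cdot 10^{5} - 0.035179 i$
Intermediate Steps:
$S{\left(I,B \right)} = 5 + I$
$\left(384 + \left(m + \frac{1}{\sqrt{-338 + p{\left(S{\left(-2,2 \right)},-8 \right)}} - 599}\right)\right)^{2} = \left(384 - \left(52 - \frac{1}{\sqrt{-338 + \left(5 - 2\right) \left(-8\right)} - 599}\right)\right)^{2} = \left(384 - \left(52 - \frac{1}{\sqrt{-338 + 3 \left(-8\right)} - 599}\right)\right)^{2} = \left(384 - \left(52 - \frac{1}{\sqrt{-338 - 24} - 599}\right)\right)^{2} = \left(384 - \left(52 - \frac{1}{\sqrt{-362} - 599}\right)\right)^{2} = \left(384 - \left(52 - \frac{1}{i \sqrt{362} - 599}\right)\right)^{2} = \left(384 - \left(52 - \frac{1}{-599 + i \sqrt{362}}\right)\right)^{2} = \left(332 + \frac{1}{-599 + i \sqrt{362}}\right)^{2}$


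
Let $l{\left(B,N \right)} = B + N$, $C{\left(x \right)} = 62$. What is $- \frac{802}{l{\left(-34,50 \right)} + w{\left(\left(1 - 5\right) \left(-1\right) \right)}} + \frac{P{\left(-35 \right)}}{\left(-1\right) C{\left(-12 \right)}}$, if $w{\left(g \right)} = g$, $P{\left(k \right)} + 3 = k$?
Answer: $- \frac{12241}{310} \approx -39.487$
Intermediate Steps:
$P{\left(k \right)} = -3 + k$
$- \frac{802}{l{\left(-34,50 \right)} + w{\left(\left(1 - 5\right) \left(-1\right) \right)}} + \frac{P{\left(-35 \right)}}{\left(-1\right) C{\left(-12 \right)}} = - \frac{802}{\left(-34 + 50\right) + \left(1 - 5\right) \left(-1\right)} + \frac{-3 - 35}{\left(-1\right) 62} = - \frac{802}{16 - -4} - \frac{38}{-62} = - \frac{802}{16 + 4} - - \frac{19}{31} = - \frac{802}{20} + \frac{19}{31} = \left(-802\right) \frac{1}{20} + \frac{19}{31} = - \frac{401}{10} + \frac{19}{31} = - \frac{12241}{310}$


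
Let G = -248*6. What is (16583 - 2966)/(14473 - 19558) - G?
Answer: 839207/565 ≈ 1485.3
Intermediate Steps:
G = -1488
(16583 - 2966)/(14473 - 19558) - G = (16583 - 2966)/(14473 - 19558) - 1*(-1488) = 13617/(-5085) + 1488 = 13617*(-1/5085) + 1488 = -1513/565 + 1488 = 839207/565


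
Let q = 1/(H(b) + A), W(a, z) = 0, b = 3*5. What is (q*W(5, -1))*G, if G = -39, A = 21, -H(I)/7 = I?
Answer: 0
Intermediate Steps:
b = 15
H(I) = -7*I
q = -1/84 (q = 1/(-7*15 + 21) = 1/(-105 + 21) = 1/(-84) = -1/84 ≈ -0.011905)
(q*W(5, -1))*G = -1/84*0*(-39) = 0*(-39) = 0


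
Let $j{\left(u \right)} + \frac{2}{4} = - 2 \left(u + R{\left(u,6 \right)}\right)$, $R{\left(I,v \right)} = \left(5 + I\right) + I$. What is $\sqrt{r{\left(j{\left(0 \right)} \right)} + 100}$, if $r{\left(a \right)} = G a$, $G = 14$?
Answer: $i \sqrt{47} \approx 6.8557 i$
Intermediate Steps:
$R{\left(I,v \right)} = 5 + 2 I$
$j{\left(u \right)} = - \frac{21}{2} - 6 u$ ($j{\left(u \right)} = - \frac{1}{2} - 2 \left(u + \left(5 + 2 u\right)\right) = - \frac{1}{2} - 2 \left(5 + 3 u\right) = - \frac{1}{2} - \left(10 + 6 u\right) = - \frac{21}{2} - 6 u$)
$r{\left(a \right)} = 14 a$
$\sqrt{r{\left(j{\left(0 \right)} \right)} + 100} = \sqrt{14 \left(- \frac{21}{2} - 0\right) + 100} = \sqrt{14 \left(- \frac{21}{2} + 0\right) + 100} = \sqrt{14 \left(- \frac{21}{2}\right) + 100} = \sqrt{-147 + 100} = \sqrt{-47} = i \sqrt{47}$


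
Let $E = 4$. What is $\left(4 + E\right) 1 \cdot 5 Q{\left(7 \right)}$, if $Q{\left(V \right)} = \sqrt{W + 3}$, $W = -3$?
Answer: $0$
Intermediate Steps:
$Q{\left(V \right)} = 0$ ($Q{\left(V \right)} = \sqrt{-3 + 3} = \sqrt{0} = 0$)
$\left(4 + E\right) 1 \cdot 5 Q{\left(7 \right)} = \left(4 + 4\right) 1 \cdot 5 \cdot 0 = 8 \cdot 1 \cdot 5 \cdot 0 = 8 \cdot 5 \cdot 0 = 40 \cdot 0 = 0$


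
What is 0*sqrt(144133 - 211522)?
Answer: 0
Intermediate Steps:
0*sqrt(144133 - 211522) = 0*sqrt(-67389) = 0*(I*sqrt(67389)) = 0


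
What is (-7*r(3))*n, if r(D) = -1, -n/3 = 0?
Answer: 0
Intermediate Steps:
n = 0 (n = -3*0 = 0)
(-7*r(3))*n = -7*(-1)*0 = 7*0 = 0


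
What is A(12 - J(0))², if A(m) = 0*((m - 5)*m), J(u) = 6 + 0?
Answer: 0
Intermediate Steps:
J(u) = 6
A(m) = 0 (A(m) = 0*((-5 + m)*m) = 0*(m*(-5 + m)) = 0)
A(12 - J(0))² = 0² = 0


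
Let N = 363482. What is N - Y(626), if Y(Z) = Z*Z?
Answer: -28394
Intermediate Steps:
Y(Z) = Z**2
N - Y(626) = 363482 - 1*626**2 = 363482 - 1*391876 = 363482 - 391876 = -28394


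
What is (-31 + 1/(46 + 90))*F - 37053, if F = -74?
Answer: -2363649/68 ≈ -34760.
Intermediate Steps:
(-31 + 1/(46 + 90))*F - 37053 = (-31 + 1/(46 + 90))*(-74) - 37053 = (-31 + 1/136)*(-74) - 37053 = -4215/136*(-74) - 37053 = 155955/68 - 37053 = -2363649/68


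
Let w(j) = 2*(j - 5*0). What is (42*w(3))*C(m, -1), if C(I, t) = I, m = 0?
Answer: 0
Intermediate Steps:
w(j) = 2*j (w(j) = 2*(j + 0) = 2*j)
(42*w(3))*C(m, -1) = (42*(2*3))*0 = (42*6)*0 = 252*0 = 0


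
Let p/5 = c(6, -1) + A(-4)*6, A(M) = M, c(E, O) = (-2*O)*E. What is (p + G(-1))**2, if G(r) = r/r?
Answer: 3481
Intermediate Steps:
c(E, O) = -2*E*O
G(r) = 1
p = -60 (p = 5*(-2*6*(-1) - 4*6) = 5*(12 - 24) = 5*(-12) = -60)
(p + G(-1))**2 = (-60 + 1)**2 = (-59)**2 = 3481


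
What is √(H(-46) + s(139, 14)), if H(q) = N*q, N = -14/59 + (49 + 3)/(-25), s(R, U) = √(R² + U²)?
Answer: √(9276452 + 87025*√19517)/295 ≈ 15.694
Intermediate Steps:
N = -3418/1475 (N = -14*1/59 + 52*(-1/25) = -14/59 - 52/25 = -3418/1475 ≈ -2.3173)
H(q) = -3418*q/1475
√(H(-46) + s(139, 14)) = √(-3418/1475*(-46) + √(139² + 14²)) = √(157228/1475 + √(19321 + 196)) = √(157228/1475 + √19517)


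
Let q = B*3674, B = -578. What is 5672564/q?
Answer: -1418141/530893 ≈ -2.6712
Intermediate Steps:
q = -2123572 (q = -578*3674 = -2123572)
5672564/q = 5672564/(-2123572) = 5672564*(-1/2123572) = -1418141/530893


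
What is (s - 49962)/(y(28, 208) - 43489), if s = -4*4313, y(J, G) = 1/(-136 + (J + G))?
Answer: 6721400/4348899 ≈ 1.5455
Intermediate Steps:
y(J, G) = 1/(-136 + G + J) (y(J, G) = 1/(-136 + (G + J)) = 1/(-136 + G + J))
s = -17252
(s - 49962)/(y(28, 208) - 43489) = (-17252 - 49962)/(1/(-136 + 208 + 28) - 43489) = -67214/(1/100 - 43489) = -67214/(-4348899/100) = -67214*(-100/4348899) = 6721400/4348899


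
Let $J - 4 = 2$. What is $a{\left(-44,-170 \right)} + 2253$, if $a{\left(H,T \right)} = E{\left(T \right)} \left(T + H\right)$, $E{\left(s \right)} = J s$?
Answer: $220533$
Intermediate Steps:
$J = 6$ ($J = 4 + 2 = 6$)
$E{\left(s \right)} = 6 s$
$a{\left(H,T \right)} = 6 T \left(H + T\right)$ ($a{\left(H,T \right)} = 6 T \left(T + H\right) = 6 T \left(H + T\right)$)
$a{\left(-44,-170 \right)} + 2253 = 6 \left(-170\right) \left(-44 - 170\right) + 2253 = 6 \left(-170\right) \left(-214\right) + 2253 = 218280 + 2253 = 220533$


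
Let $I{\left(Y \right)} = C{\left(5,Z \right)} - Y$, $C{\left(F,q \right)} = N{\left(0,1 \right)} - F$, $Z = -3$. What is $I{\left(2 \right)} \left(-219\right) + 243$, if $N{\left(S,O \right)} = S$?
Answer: $1776$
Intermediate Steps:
$C{\left(F,q \right)} = - F$ ($C{\left(F,q \right)} = 0 - F = - F$)
$I{\left(Y \right)} = -5 - Y$ ($I{\left(Y \right)} = \left(-1\right) 5 - Y = -5 - Y$)
$I{\left(2 \right)} \left(-219\right) + 243 = \left(-5 - 2\right) \left(-219\right) + 243 = \left(-7\right) \left(-219\right) + 243 = 1533 + 243 = 1776$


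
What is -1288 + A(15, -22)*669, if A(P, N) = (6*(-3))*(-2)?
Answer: 22796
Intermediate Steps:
A(P, N) = 36 (A(P, N) = -18*(-2) = 36)
-1288 + A(15, -22)*669 = -1288 + 36*669 = -1288 + 24084 = 22796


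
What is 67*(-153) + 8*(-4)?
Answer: -10283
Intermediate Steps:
67*(-153) + 8*(-4) = -10251 - 32 = -10283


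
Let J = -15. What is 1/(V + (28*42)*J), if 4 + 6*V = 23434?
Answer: -1/13735 ≈ -7.2807e-5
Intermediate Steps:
V = 3905 (V = -⅔ + (⅙)*23434 = -⅔ + 11717/3 = 3905)
1/(V + (28*42)*J) = 1/(3905 + (28*42)*(-15)) = 1/(3905 + 1176*(-15)) = 1/(3905 - 17640) = 1/(-13735) = -1/13735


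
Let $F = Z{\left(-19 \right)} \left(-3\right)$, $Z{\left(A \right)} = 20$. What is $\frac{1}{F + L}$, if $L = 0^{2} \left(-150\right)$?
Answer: $- \frac{1}{60} \approx -0.016667$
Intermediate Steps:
$F = -60$ ($F = 20 \left(-3\right) = -60$)
$L = 0$ ($L = 0 \left(-150\right) = 0$)
$\frac{1}{F + L} = \frac{1}{-60 + 0} = \frac{1}{-60} = - \frac{1}{60}$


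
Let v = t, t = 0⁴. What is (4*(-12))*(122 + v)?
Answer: -5856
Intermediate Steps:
t = 0
v = 0
(4*(-12))*(122 + v) = (4*(-12))*(122 + 0) = -48*122 = -5856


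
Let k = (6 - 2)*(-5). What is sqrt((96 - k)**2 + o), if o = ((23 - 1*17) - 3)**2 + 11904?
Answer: sqrt(25369) ≈ 159.28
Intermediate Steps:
k = -20 (k = 4*(-5) = -20)
o = 11913 (o = ((23 - 17) - 3)**2 + 11904 = (6 - 3)**2 + 11904 = 3**2 + 11904 = 9 + 11904 = 11913)
sqrt((96 - k)**2 + o) = sqrt((96 - 1*(-20))**2 + 11913) = sqrt((96 + 20)**2 + 11913) = sqrt(116**2 + 11913) = sqrt(13456 + 11913) = sqrt(25369)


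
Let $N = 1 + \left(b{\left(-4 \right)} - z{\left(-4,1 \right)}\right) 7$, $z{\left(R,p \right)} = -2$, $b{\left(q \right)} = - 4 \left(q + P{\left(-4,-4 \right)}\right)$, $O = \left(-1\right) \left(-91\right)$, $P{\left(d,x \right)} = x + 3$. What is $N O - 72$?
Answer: $14033$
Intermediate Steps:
$P{\left(d,x \right)} = 3 + x$
$O = 91$
$b{\left(q \right)} = 4 - 4 q$ ($b{\left(q \right)} = - 4 \left(q + \left(3 - 4\right)\right) = - 4 \left(q - 1\right) = - 4 \left(-1 + q\right) = 4 - 4 q$)
$N = 155$ ($N = 1 + \left(\left(4 - -16\right) - -2\right) 7 = 1 + \left(\left(4 + 16\right) + 2\right) 7 = 1 + \left(20 + 2\right) 7 = 1 + 22 \cdot 7 = 1 + 154 = 155$)
$N O - 72 = 155 \cdot 91 - 72 = 14105 - 72 = 14033$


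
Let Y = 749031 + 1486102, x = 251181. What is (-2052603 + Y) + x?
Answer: 433711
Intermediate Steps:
Y = 2235133
(-2052603 + Y) + x = (-2052603 + 2235133) + 251181 = 182530 + 251181 = 433711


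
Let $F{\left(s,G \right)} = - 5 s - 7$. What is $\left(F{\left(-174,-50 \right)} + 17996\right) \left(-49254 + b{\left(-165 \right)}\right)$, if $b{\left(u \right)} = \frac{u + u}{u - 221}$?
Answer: $- \frac{179270957163}{193} \approx -9.2887 \cdot 10^{8}$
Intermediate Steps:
$b{\left(u \right)} = \frac{2 u}{-221 + u}$
$F{\left(s,G \right)} = -7 - 5 s$
$\left(F{\left(-174,-50 \right)} + 17996\right) \left(-49254 + b{\left(-165 \right)}\right) = \left(\left(-7 - -870\right) + 17996\right) \left(-49254 + 2 \left(-165\right) \frac{1}{-221 - 165}\right) = \left(\left(-7 + 870\right) + 17996\right) \left(-49254 + 2 \left(-165\right) \frac{1}{-386}\right) = \left(863 + 17996\right) \left(-49254 + 2 \left(-165\right) \left(- \frac{1}{386}\right)\right) = 18859 \left(-49254 + \frac{165}{193}\right) = 18859 \left(- \frac{9505857}{193}\right) = - \frac{179270957163}{193}$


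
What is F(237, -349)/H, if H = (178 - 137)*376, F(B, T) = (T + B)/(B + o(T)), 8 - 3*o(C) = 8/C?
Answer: -14658/483559453 ≈ -3.0313e-5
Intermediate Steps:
o(C) = 8/3 - 8/(3*C)
F(B, T) = (B + T)/(B + 8*(-1 + T)/(3*T)) (F(B, T) = (T + B)/(B + 8*(-1 + T)/(3*T)) = (B + T)/(B + 8*(-1 + T)/(3*T)))
H = 15416 (H = 41*376 = 15416)
F(237, -349)/H = (3*(-349)*(237 - 349)/(-8 + 8*(-349) + 3*237*(-349)))/15416 = (3*(-349)*(-112)/(-8 - 2792 - 248139))*(1/15416) = (3*(-349)*(-112)/(-250939))*(1/15416) = (3*(-349)*(-1/250939)*(-112))*(1/15416) = -117264/250939*1/15416 = -14658/483559453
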